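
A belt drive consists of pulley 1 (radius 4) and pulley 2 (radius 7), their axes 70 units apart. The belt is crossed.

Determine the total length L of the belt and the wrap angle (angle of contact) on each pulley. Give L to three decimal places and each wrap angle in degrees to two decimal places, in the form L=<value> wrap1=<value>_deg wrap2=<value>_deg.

L=176.290 wrap1=198.08_deg wrap2=198.08_deg

crossed belt: β = asin((r1+r2)/C) = asin(11/70) = 9.0411°
wrap1 = wrap2 = π + 2β = 198.0822°
tangent length = C·cosβ = 69.1303
L = (r1+r2)·wrap + 2·C·cosβ = 11·3.4572 + 2·69.1303 = 176.2897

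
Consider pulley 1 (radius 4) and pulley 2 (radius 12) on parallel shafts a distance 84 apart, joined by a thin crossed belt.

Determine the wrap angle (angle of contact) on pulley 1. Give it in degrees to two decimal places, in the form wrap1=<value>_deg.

crossed belt: β = asin((r1+r2)/C) = asin(16/84) = 10.9806°
wrap1 = wrap2 = π + 2β = 201.9612°

wrap1=201.96_deg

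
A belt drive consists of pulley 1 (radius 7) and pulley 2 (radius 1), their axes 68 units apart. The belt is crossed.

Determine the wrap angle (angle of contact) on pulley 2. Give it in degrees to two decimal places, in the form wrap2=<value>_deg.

wrap2=193.51_deg

crossed belt: β = asin((r1+r2)/C) = asin(8/68) = 6.7563°
wrap1 = wrap2 = π + 2β = 193.5127°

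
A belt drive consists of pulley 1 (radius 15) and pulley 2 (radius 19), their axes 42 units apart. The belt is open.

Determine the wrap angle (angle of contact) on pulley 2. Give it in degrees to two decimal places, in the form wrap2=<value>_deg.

open belt: β = asin((r2−r1)/C) = asin(4/42) = 5.4650°
wrap1 = π − 2β = 169.0700°
wrap2 = π + 2β = 190.9300°

wrap2=190.93_deg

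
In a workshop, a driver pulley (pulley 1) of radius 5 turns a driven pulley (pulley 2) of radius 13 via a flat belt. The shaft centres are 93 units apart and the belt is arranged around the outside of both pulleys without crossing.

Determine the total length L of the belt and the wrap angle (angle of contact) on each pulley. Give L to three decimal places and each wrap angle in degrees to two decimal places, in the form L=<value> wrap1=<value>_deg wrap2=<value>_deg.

open belt: β = asin((r2−r1)/C) = asin(8/93) = 4.9348°
wrap1 = π − 2β = 170.1305°
wrap2 = π + 2β = 189.8695°
tangent length = C·cosβ = 92.6553
L = r1·wrap1 + r2·wrap2 + 2·C·cosβ = 5·2.9693 + 13·3.3138 + 2·92.6553 = 243.2373

L=243.237 wrap1=170.13_deg wrap2=189.87_deg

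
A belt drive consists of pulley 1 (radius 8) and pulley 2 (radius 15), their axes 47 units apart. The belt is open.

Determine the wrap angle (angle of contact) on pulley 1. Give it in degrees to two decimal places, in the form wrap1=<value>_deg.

open belt: β = asin((r2−r1)/C) = asin(7/47) = 8.5653°
wrap1 = π − 2β = 162.8694°
wrap2 = π + 2β = 197.1306°

wrap1=162.87_deg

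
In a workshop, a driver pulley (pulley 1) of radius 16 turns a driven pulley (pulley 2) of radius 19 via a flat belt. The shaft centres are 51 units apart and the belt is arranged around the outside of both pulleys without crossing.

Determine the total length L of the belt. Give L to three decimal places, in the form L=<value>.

L=212.132

open belt: β = asin((r2−r1)/C) = asin(3/51) = 3.3723°
wrap1 = π − 2β = 173.2554°
wrap2 = π + 2β = 186.7446°
tangent length = C·cosβ = 50.9117
L = r1·wrap1 + r2·wrap2 + 2·C·cosβ = 16·3.0239 + 19·3.2593 + 2·50.9117 = 212.1323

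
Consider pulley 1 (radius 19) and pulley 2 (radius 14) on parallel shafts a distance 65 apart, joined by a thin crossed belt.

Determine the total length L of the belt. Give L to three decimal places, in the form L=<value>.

L=250.818

crossed belt: β = asin((r1+r2)/C) = asin(33/65) = 30.5102°
wrap1 = wrap2 = π + 2β = 241.0205°
tangent length = C·cosβ = 56.0000
L = (r1+r2)·wrap + 2·C·cosβ = 33·4.2066 + 2·56.0000 = 250.8178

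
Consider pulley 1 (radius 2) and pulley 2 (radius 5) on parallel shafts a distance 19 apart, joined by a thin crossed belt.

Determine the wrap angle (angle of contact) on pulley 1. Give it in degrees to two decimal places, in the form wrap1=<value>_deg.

crossed belt: β = asin((r1+r2)/C) = asin(7/19) = 21.6183°
wrap1 = wrap2 = π + 2β = 223.2365°

wrap1=223.24_deg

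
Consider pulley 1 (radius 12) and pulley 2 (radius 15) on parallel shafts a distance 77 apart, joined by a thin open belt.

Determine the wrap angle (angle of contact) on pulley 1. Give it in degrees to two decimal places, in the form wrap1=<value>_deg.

wrap1=175.53_deg

open belt: β = asin((r2−r1)/C) = asin(3/77) = 2.2329°
wrap1 = π − 2β = 175.5343°
wrap2 = π + 2β = 184.4657°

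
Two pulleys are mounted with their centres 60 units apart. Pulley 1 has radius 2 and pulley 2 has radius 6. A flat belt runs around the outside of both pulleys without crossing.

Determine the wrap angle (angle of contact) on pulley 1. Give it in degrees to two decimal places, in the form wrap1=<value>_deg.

open belt: β = asin((r2−r1)/C) = asin(4/60) = 3.8226°
wrap1 = π − 2β = 172.3549°
wrap2 = π + 2β = 187.6451°

wrap1=172.35_deg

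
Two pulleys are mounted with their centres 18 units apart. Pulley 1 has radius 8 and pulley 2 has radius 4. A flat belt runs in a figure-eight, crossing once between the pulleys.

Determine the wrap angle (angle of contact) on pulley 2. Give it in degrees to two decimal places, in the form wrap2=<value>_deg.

crossed belt: β = asin((r1+r2)/C) = asin(12/18) = 41.8103°
wrap1 = wrap2 = π + 2β = 263.6206°

wrap2=263.62_deg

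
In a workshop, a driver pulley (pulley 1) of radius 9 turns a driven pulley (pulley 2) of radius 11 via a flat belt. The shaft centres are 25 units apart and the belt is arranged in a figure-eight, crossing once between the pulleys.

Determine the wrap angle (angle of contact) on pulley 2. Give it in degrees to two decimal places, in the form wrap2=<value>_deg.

wrap2=286.26_deg

crossed belt: β = asin((r1+r2)/C) = asin(20/25) = 53.1301°
wrap1 = wrap2 = π + 2β = 286.2602°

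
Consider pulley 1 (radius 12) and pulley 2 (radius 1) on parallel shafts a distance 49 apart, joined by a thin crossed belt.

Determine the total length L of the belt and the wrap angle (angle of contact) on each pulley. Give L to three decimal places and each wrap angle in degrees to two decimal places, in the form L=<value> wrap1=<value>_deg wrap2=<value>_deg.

L=142.310 wrap1=210.77_deg wrap2=210.77_deg

crossed belt: β = asin((r1+r2)/C) = asin(13/49) = 15.3851°
wrap1 = wrap2 = π + 2β = 210.7703°
tangent length = C·cosβ = 47.2440
L = (r1+r2)·wrap + 2·C·cosβ = 13·3.6786 + 2·47.2440 = 142.3104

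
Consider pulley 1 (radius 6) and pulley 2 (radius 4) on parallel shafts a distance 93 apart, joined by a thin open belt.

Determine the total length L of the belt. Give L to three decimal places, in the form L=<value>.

L=217.459

open belt: β = asin((r2−r1)/C) = asin(-2/93) = -1.2323°
wrap1 = π − 2β = 182.4645°
wrap2 = π + 2β = 177.5355°
tangent length = C·cosβ = 92.9785
L = r1·wrap1 + r2·wrap2 + 2·C·cosβ = 6·3.1846 + 4·3.0986 + 2·92.9785 = 217.4589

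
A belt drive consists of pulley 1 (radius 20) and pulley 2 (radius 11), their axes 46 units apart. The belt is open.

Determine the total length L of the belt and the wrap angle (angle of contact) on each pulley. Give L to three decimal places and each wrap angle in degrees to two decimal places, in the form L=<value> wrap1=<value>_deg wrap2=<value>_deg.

L=191.156 wrap1=202.57_deg wrap2=157.43_deg

open belt: β = asin((r2−r1)/C) = asin(-9/46) = -11.2828°
wrap1 = π − 2β = 202.5656°
wrap2 = π + 2β = 157.4344°
tangent length = C·cosβ = 45.1110
L = r1·wrap1 + r2·wrap2 + 2·C·cosβ = 20·3.5354 + 11·2.7477 + 2·45.1110 = 191.1559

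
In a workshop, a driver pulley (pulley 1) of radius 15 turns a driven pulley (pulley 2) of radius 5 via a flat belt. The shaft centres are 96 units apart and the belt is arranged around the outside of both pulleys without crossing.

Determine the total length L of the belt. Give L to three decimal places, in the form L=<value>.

L=255.874

open belt: β = asin((r2−r1)/C) = asin(-10/96) = -5.9792°
wrap1 = π − 2β = 191.9583°
wrap2 = π + 2β = 168.0417°
tangent length = C·cosβ = 95.4777
L = r1·wrap1 + r2·wrap2 + 2·C·cosβ = 15·3.3503 + 5·2.9329 + 2·95.4777 = 255.8745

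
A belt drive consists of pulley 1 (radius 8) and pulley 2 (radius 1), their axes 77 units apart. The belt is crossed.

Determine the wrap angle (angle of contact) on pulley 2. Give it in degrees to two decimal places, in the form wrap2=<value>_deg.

wrap2=193.42_deg

crossed belt: β = asin((r1+r2)/C) = asin(9/77) = 6.7123°
wrap1 = wrap2 = π + 2β = 193.4245°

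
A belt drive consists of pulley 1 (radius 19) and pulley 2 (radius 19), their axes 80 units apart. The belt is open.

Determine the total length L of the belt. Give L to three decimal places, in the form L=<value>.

L=279.381

open belt: β = asin((r2−r1)/C) = asin(0/80) = 0.0000°
wrap1 = π − 2β = 180.0000°
wrap2 = π + 2β = 180.0000°
tangent length = C·cosβ = 80.0000
L = r1·wrap1 + r2·wrap2 + 2·C·cosβ = 19·3.1416 + 19·3.1416 + 2·80.0000 = 279.3805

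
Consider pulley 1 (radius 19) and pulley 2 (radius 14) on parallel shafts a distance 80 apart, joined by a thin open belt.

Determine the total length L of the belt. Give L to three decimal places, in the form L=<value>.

open belt: β = asin((r2−r1)/C) = asin(-5/80) = -3.5833°
wrap1 = π − 2β = 187.1666°
wrap2 = π + 2β = 172.8334°
tangent length = C·cosβ = 79.8436
L = r1·wrap1 + r2·wrap2 + 2·C·cosβ = 19·3.2667 + 14·3.0165 + 2·79.8436 = 263.9852

L=263.985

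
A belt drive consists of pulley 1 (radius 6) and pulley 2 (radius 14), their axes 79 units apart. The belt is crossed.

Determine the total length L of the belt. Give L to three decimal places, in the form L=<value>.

crossed belt: β = asin((r1+r2)/C) = asin(20/79) = 14.6649°
wrap1 = wrap2 = π + 2β = 209.3297°
tangent length = C·cosβ = 76.4264
L = (r1+r2)·wrap + 2·C·cosβ = 20·3.6535 + 2·76.4264 = 225.9227

L=225.923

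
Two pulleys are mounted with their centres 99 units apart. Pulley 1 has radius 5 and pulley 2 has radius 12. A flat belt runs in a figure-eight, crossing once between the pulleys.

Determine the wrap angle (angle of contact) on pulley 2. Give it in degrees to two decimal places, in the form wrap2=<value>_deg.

wrap2=199.78_deg

crossed belt: β = asin((r1+r2)/C) = asin(17/99) = 9.8877°
wrap1 = wrap2 = π + 2β = 199.7753°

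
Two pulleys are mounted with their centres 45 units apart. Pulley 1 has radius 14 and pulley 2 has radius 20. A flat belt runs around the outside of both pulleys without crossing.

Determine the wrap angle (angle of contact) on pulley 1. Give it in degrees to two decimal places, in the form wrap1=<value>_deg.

open belt: β = asin((r2−r1)/C) = asin(6/45) = 7.6623°
wrap1 = π − 2β = 164.6755°
wrap2 = π + 2β = 195.3245°

wrap1=164.68_deg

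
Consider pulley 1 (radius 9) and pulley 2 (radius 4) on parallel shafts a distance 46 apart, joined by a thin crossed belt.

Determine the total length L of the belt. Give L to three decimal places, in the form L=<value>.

L=136.540

crossed belt: β = asin((r1+r2)/C) = asin(13/46) = 16.4160°
wrap1 = wrap2 = π + 2β = 212.8319°
tangent length = C·cosβ = 44.1248
L = (r1+r2)·wrap + 2·C·cosβ = 13·3.7146 + 2·44.1248 = 136.5397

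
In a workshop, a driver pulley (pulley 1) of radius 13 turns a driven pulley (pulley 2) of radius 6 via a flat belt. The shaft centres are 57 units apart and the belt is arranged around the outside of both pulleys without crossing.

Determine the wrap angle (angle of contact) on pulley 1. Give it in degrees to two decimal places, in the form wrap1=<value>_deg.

wrap1=194.11_deg

open belt: β = asin((r2−r1)/C) = asin(-7/57) = -7.0541°
wrap1 = π − 2β = 194.1083°
wrap2 = π + 2β = 165.8917°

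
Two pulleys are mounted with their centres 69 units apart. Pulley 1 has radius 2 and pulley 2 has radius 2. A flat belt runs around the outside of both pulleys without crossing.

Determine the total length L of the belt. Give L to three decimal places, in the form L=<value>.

L=150.566

open belt: β = asin((r2−r1)/C) = asin(0/69) = 0.0000°
wrap1 = π − 2β = 180.0000°
wrap2 = π + 2β = 180.0000°
tangent length = C·cosβ = 69.0000
L = r1·wrap1 + r2·wrap2 + 2·C·cosβ = 2·3.1416 + 2·3.1416 + 2·69.0000 = 150.5664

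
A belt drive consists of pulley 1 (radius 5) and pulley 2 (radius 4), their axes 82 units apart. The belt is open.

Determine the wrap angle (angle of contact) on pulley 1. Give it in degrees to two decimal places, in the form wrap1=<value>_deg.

wrap1=181.40_deg

open belt: β = asin((r2−r1)/C) = asin(-1/82) = -0.6987°
wrap1 = π − 2β = 181.3975°
wrap2 = π + 2β = 178.6025°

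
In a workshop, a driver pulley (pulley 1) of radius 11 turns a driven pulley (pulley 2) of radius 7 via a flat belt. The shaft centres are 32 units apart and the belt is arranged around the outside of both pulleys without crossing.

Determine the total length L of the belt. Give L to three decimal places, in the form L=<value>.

open belt: β = asin((r2−r1)/C) = asin(-4/32) = -7.1808°
wrap1 = π − 2β = 194.3615°
wrap2 = π + 2β = 165.6385°
tangent length = C·cosβ = 31.7490
L = r1·wrap1 + r2·wrap2 + 2·C·cosβ = 11·3.3922 + 7·2.8909 + 2·31.7490 = 121.0493

L=121.049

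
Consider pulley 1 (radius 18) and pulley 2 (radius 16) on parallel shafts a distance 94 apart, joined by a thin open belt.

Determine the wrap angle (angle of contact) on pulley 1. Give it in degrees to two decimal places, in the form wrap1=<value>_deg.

wrap1=182.44_deg

open belt: β = asin((r2−r1)/C) = asin(-2/94) = -1.2192°
wrap1 = π − 2β = 182.4383°
wrap2 = π + 2β = 177.5617°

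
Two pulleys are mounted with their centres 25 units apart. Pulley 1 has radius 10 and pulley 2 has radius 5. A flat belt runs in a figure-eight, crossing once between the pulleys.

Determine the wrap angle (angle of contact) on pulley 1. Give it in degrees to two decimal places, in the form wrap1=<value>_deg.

crossed belt: β = asin((r1+r2)/C) = asin(15/25) = 36.8699°
wrap1 = wrap2 = π + 2β = 253.7398°

wrap1=253.74_deg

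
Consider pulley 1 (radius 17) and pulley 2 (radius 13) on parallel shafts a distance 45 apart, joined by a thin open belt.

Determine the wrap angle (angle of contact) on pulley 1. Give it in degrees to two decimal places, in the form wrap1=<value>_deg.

wrap1=190.20_deg

open belt: β = asin((r2−r1)/C) = asin(-4/45) = -5.0997°
wrap1 = π − 2β = 190.1994°
wrap2 = π + 2β = 169.8006°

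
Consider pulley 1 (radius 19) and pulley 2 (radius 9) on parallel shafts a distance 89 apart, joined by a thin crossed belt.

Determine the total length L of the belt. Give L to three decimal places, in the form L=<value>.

L=274.848

crossed belt: β = asin((r1+r2)/C) = asin(28/89) = 18.3371°
wrap1 = wrap2 = π + 2β = 216.6741°
tangent length = C·cosβ = 84.4808
L = (r1+r2)·wrap + 2·C·cosβ = 28·3.7817 + 2·84.4808 = 274.8485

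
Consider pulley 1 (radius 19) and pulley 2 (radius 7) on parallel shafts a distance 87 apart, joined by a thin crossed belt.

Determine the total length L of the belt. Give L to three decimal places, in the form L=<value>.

L=263.511

crossed belt: β = asin((r1+r2)/C) = asin(26/87) = 17.3886°
wrap1 = wrap2 = π + 2β = 214.7772°
tangent length = C·cosβ = 83.0241
L = (r1+r2)·wrap + 2·C·cosβ = 26·3.7486 + 2·83.0241 = 263.5110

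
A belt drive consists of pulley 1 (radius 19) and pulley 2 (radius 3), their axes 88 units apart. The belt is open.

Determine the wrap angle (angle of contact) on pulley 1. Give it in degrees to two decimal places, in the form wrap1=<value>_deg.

wrap1=200.95_deg

open belt: β = asin((r2−r1)/C) = asin(-16/88) = -10.4757°
wrap1 = π − 2β = 200.9514°
wrap2 = π + 2β = 159.0486°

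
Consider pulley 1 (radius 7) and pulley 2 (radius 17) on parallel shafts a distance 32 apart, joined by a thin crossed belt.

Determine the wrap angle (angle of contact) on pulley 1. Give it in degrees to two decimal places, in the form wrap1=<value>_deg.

crossed belt: β = asin((r1+r2)/C) = asin(24/32) = 48.5904°
wrap1 = wrap2 = π + 2β = 277.1808°

wrap1=277.18_deg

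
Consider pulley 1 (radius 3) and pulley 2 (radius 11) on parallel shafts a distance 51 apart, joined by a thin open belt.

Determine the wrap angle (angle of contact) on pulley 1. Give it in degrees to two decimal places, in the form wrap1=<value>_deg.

open belt: β = asin((r2−r1)/C) = asin(8/51) = 9.0248°
wrap1 = π − 2β = 161.9503°
wrap2 = π + 2β = 198.0497°

wrap1=161.95_deg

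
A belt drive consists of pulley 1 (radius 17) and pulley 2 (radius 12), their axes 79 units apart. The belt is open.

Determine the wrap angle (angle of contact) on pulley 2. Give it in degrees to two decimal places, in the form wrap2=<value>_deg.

open belt: β = asin((r2−r1)/C) = asin(-5/79) = -3.6287°
wrap1 = π − 2β = 187.2575°
wrap2 = π + 2β = 172.7425°

wrap2=172.74_deg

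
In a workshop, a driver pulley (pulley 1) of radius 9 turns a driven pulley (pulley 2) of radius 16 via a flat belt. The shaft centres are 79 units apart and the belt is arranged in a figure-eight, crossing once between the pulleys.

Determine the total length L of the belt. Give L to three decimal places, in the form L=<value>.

L=244.519

crossed belt: β = asin((r1+r2)/C) = asin(25/79) = 18.4487°
wrap1 = wrap2 = π + 2β = 216.8974°
tangent length = C·cosβ = 74.9400
L = (r1+r2)·wrap + 2·C·cosβ = 25·3.7856 + 2·74.9400 = 244.5193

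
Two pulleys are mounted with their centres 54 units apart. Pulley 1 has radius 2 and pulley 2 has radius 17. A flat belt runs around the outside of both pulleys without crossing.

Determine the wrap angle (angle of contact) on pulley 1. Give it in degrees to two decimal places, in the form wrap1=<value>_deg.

open belt: β = asin((r2−r1)/C) = asin(15/54) = 16.1276°
wrap1 = π − 2β = 147.7448°
wrap2 = π + 2β = 212.2552°

wrap1=147.74_deg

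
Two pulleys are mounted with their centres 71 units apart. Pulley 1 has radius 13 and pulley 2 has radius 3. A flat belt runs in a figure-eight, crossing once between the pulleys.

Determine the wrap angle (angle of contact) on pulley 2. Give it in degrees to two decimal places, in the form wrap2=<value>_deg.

wrap2=206.05_deg

crossed belt: β = asin((r1+r2)/C) = asin(16/71) = 13.0236°
wrap1 = wrap2 = π + 2β = 206.0472°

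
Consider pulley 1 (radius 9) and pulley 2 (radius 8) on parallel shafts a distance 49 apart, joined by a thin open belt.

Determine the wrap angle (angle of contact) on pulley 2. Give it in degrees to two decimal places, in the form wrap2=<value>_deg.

open belt: β = asin((r2−r1)/C) = asin(-1/49) = -1.1694°
wrap1 = π − 2β = 182.3388°
wrap2 = π + 2β = 177.6612°

wrap2=177.66_deg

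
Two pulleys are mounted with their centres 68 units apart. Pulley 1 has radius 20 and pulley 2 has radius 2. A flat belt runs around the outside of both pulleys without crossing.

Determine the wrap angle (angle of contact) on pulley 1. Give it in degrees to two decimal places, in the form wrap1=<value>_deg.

wrap1=210.70_deg

open belt: β = asin((r2−r1)/C) = asin(-18/68) = -15.3495°
wrap1 = π − 2β = 210.6990°
wrap2 = π + 2β = 149.3010°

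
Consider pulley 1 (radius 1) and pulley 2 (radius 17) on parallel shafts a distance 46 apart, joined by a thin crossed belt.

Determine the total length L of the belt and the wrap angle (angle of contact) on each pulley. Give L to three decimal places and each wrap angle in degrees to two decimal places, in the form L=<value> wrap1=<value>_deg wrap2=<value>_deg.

L=155.686 wrap1=226.07_deg wrap2=226.07_deg

crossed belt: β = asin((r1+r2)/C) = asin(18/46) = 23.0357°
wrap1 = wrap2 = π + 2β = 226.0714°
tangent length = C·cosβ = 42.3320
L = (r1+r2)·wrap + 2·C·cosβ = 18·3.9457 + 2·42.3320 = 155.6865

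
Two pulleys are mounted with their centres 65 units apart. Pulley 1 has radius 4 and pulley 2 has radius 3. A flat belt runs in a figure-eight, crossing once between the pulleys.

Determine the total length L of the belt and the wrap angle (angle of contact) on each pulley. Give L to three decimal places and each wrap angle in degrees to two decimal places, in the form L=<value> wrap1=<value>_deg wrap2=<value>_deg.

crossed belt: β = asin((r1+r2)/C) = asin(7/65) = 6.1823°
wrap1 = wrap2 = π + 2β = 192.3646°
tangent length = C·cosβ = 64.6220
L = (r1+r2)·wrap + 2·C·cosβ = 7·3.3574 + 2·64.6220 = 152.7457

L=152.746 wrap1=192.36_deg wrap2=192.36_deg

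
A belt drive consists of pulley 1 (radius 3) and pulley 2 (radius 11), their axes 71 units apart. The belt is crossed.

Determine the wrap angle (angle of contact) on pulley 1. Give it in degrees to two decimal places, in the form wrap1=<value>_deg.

crossed belt: β = asin((r1+r2)/C) = asin(14/71) = 11.3723°
wrap1 = wrap2 = π + 2β = 202.7446°

wrap1=202.74_deg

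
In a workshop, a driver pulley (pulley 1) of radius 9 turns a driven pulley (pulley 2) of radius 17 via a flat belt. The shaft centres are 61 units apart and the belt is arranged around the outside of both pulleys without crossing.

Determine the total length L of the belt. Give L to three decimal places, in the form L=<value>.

open belt: β = asin((r2−r1)/C) = asin(8/61) = 7.5359°
wrap1 = π − 2β = 164.9282°
wrap2 = π + 2β = 195.0718°
tangent length = C·cosβ = 60.4731
L = r1·wrap1 + r2·wrap2 + 2·C·cosβ = 9·2.8785 + 17·3.4046 + 2·60.4731 = 204.7321

L=204.732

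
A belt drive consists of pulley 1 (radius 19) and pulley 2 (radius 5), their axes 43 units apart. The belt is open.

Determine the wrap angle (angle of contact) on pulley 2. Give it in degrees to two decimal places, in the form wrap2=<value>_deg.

open belt: β = asin((r2−r1)/C) = asin(-14/43) = -19.0008°
wrap1 = π − 2β = 218.0016°
wrap2 = π + 2β = 141.9984°

wrap2=142.00_deg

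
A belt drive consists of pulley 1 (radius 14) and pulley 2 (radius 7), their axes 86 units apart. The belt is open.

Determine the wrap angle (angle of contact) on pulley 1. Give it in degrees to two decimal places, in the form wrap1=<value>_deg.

open belt: β = asin((r2−r1)/C) = asin(-7/86) = -4.6688°
wrap1 = π − 2β = 189.3375°
wrap2 = π + 2β = 170.6625°

wrap1=189.34_deg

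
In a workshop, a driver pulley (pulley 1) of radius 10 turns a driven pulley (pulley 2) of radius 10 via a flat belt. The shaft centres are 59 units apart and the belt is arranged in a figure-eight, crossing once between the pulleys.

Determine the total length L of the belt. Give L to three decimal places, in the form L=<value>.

crossed belt: β = asin((r1+r2)/C) = asin(20/59) = 19.8149°
wrap1 = wrap2 = π + 2β = 219.6299°
tangent length = C·cosβ = 55.5068
L = (r1+r2)·wrap + 2·C·cosβ = 20·3.8333 + 2·55.5068 = 187.6788

L=187.679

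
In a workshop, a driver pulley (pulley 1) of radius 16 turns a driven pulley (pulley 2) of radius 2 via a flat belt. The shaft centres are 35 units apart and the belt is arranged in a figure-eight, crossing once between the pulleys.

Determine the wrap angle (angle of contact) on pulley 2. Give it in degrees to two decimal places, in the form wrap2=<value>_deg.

crossed belt: β = asin((r1+r2)/C) = asin(18/35) = 30.9497°
wrap1 = wrap2 = π + 2β = 241.8994°

wrap2=241.90_deg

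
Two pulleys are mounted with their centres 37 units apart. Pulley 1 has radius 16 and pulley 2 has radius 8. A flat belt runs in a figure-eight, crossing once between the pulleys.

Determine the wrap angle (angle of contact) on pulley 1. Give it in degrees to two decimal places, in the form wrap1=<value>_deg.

wrap1=260.88_deg

crossed belt: β = asin((r1+r2)/C) = asin(24/37) = 40.4398°
wrap1 = wrap2 = π + 2β = 260.8796°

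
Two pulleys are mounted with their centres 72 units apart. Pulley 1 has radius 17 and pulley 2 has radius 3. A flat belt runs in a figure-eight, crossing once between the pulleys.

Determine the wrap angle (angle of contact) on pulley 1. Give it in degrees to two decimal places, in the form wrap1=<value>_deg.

crossed belt: β = asin((r1+r2)/C) = asin(20/72) = 16.1276°
wrap1 = wrap2 = π + 2β = 212.2552°

wrap1=212.26_deg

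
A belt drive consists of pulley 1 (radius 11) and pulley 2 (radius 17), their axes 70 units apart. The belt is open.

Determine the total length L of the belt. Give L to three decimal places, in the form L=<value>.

L=228.479

open belt: β = asin((r2−r1)/C) = asin(6/70) = 4.9171°
wrap1 = π − 2β = 170.1658°
wrap2 = π + 2β = 189.8342°
tangent length = C·cosβ = 69.7424
L = r1·wrap1 + r2·wrap2 + 2·C·cosβ = 11·2.9700 + 17·3.3132 + 2·69.7424 = 228.4792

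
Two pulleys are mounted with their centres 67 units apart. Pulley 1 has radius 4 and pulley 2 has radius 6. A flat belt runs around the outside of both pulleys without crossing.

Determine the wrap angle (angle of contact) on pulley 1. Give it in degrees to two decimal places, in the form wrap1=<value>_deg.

open belt: β = asin((r2−r1)/C) = asin(2/67) = 1.7106°
wrap1 = π − 2β = 176.5788°
wrap2 = π + 2β = 183.4212°

wrap1=176.58_deg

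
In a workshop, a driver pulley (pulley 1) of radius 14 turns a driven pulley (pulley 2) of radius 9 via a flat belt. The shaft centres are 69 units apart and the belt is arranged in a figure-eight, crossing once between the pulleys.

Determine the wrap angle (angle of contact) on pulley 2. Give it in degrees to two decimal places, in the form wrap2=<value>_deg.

wrap2=218.94_deg

crossed belt: β = asin((r1+r2)/C) = asin(23/69) = 19.4712°
wrap1 = wrap2 = π + 2β = 218.9424°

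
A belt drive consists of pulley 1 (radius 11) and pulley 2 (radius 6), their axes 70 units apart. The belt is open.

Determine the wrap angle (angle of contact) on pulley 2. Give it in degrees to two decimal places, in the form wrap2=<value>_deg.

open belt: β = asin((r2−r1)/C) = asin(-5/70) = -4.0960°
wrap1 = π − 2β = 188.1921°
wrap2 = π + 2β = 171.8079°

wrap2=171.81_deg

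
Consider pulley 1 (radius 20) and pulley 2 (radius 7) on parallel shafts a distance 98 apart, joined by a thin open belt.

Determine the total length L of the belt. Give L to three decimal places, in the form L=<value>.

L=282.550

open belt: β = asin((r2−r1)/C) = asin(-13/98) = -7.6229°
wrap1 = π − 2β = 195.2459°
wrap2 = π + 2β = 164.7541°
tangent length = C·cosβ = 97.1339
L = r1·wrap1 + r2·wrap2 + 2·C·cosβ = 20·3.4077 + 7·2.8755 + 2·97.1339 = 282.5500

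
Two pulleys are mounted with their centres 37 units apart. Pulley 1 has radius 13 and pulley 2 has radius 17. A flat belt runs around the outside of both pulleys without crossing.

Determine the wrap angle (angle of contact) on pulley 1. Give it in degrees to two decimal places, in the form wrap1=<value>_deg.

open belt: β = asin((r2−r1)/C) = asin(4/37) = 6.2063°
wrap1 = π − 2β = 167.5875°
wrap2 = π + 2β = 192.4125°

wrap1=167.59_deg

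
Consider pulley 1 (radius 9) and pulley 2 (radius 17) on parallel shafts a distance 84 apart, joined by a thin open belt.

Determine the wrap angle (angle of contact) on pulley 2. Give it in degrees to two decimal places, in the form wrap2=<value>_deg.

wrap2=190.93_deg

open belt: β = asin((r2−r1)/C) = asin(8/84) = 5.4650°
wrap1 = π − 2β = 169.0700°
wrap2 = π + 2β = 190.9300°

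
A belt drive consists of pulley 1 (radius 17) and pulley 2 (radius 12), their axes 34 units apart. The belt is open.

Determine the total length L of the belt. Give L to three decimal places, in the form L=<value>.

open belt: β = asin((r2−r1)/C) = asin(-5/34) = -8.4565°
wrap1 = π − 2β = 196.9130°
wrap2 = π + 2β = 163.0870°
tangent length = C·cosβ = 33.6303
L = r1·wrap1 + r2·wrap2 + 2·C·cosβ = 17·3.4368 + 12·2.8464 + 2·33.6303 = 159.8428

L=159.843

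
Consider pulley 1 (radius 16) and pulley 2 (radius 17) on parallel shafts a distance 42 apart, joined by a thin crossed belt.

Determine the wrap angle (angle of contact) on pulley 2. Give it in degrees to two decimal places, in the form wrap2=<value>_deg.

wrap2=283.57_deg

crossed belt: β = asin((r1+r2)/C) = asin(33/42) = 51.7868°
wrap1 = wrap2 = π + 2β = 283.5736°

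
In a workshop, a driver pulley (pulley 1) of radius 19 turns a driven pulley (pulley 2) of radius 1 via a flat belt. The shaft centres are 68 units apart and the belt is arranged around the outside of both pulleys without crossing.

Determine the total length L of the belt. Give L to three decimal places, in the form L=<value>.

open belt: β = asin((r2−r1)/C) = asin(-18/68) = -15.3495°
wrap1 = π − 2β = 210.6990°
wrap2 = π + 2β = 149.3010°
tangent length = C·cosβ = 65.5744
L = r1·wrap1 + r2·wrap2 + 2·C·cosβ = 19·3.6774 + 1·2.6058 + 2·65.5744 = 203.6250

L=203.625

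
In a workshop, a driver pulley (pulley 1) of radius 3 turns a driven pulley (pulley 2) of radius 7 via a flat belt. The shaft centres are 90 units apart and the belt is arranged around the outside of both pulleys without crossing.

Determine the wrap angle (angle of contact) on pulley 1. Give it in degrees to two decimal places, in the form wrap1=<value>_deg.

open belt: β = asin((r2−r1)/C) = asin(4/90) = 2.5473°
wrap1 = π − 2β = 174.9054°
wrap2 = π + 2β = 185.0946°

wrap1=174.91_deg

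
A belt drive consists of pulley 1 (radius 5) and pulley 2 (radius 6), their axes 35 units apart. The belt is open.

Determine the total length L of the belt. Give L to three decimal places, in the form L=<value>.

L=104.586

open belt: β = asin((r2−r1)/C) = asin(1/35) = 1.6372°
wrap1 = π − 2β = 176.7255°
wrap2 = π + 2β = 183.2745°
tangent length = C·cosβ = 34.9857
L = r1·wrap1 + r2·wrap2 + 2·C·cosβ = 5·3.0844 + 6·3.1987 + 2·34.9857 = 104.5861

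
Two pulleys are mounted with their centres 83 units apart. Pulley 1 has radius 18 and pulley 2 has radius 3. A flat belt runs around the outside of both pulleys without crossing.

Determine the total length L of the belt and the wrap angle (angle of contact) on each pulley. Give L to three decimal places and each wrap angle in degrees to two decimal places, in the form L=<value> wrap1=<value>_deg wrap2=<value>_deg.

L=234.692 wrap1=200.82_deg wrap2=159.18_deg

open belt: β = asin((r2−r1)/C) = asin(-15/83) = -10.4119°
wrap1 = π − 2β = 200.8237°
wrap2 = π + 2β = 159.1763°
tangent length = C·cosβ = 81.6333
L = r1·wrap1 + r2·wrap2 + 2·C·cosβ = 18·3.5050 + 3·2.7781 + 2·81.6333 = 234.6917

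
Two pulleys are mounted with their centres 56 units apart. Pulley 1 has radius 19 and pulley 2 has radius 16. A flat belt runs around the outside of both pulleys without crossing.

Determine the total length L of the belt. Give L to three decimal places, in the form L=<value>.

L=222.116

open belt: β = asin((r2−r1)/C) = asin(-3/56) = -3.0709°
wrap1 = π − 2β = 186.1418°
wrap2 = π + 2β = 173.8582°
tangent length = C·cosβ = 55.9196
L = r1·wrap1 + r2·wrap2 + 2·C·cosβ = 19·3.2488 + 16·3.0344 + 2·55.9196 = 222.1165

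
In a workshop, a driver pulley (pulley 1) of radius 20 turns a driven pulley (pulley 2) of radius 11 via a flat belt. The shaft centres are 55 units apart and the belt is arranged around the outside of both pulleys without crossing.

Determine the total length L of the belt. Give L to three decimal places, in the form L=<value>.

L=208.865

open belt: β = asin((r2−r1)/C) = asin(-9/55) = -9.4180°
wrap1 = π − 2β = 198.8361°
wrap2 = π + 2β = 161.1639°
tangent length = C·cosβ = 54.2586
L = r1·wrap1 + r2·wrap2 + 2·C·cosβ = 20·3.4703 + 11·2.8128 + 2·54.2586 = 208.8654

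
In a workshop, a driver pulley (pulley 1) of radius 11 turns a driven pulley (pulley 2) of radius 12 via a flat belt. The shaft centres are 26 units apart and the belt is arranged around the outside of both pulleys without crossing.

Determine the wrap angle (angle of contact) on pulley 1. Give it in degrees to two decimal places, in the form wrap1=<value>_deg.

wrap1=175.59_deg

open belt: β = asin((r2−r1)/C) = asin(1/26) = 2.2042°
wrap1 = π − 2β = 175.5915°
wrap2 = π + 2β = 184.4085°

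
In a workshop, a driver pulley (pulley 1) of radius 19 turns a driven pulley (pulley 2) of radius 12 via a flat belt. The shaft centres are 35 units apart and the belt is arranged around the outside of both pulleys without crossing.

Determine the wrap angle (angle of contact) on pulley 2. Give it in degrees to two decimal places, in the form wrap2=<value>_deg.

wrap2=156.93_deg

open belt: β = asin((r2−r1)/C) = asin(-7/35) = -11.5370°
wrap1 = π − 2β = 203.0739°
wrap2 = π + 2β = 156.9261°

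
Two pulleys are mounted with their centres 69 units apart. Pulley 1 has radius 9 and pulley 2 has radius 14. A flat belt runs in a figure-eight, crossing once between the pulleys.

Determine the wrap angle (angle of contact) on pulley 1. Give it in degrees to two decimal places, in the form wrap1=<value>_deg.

crossed belt: β = asin((r1+r2)/C) = asin(23/69) = 19.4712°
wrap1 = wrap2 = π + 2β = 218.9424°

wrap1=218.94_deg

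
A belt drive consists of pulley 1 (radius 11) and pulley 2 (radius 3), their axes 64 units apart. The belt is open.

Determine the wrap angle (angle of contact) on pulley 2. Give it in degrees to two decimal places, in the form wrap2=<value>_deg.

wrap2=165.64_deg

open belt: β = asin((r2−r1)/C) = asin(-8/64) = -7.1808°
wrap1 = π − 2β = 194.3615°
wrap2 = π + 2β = 165.6385°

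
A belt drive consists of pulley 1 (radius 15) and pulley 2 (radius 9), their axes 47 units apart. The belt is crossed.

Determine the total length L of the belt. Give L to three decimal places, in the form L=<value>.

crossed belt: β = asin((r1+r2)/C) = asin(24/47) = 30.7064°
wrap1 = wrap2 = π + 2β = 241.4127°
tangent length = C·cosβ = 40.4104
L = (r1+r2)·wrap + 2·C·cosβ = 24·4.2134 + 2·40.4104 = 181.9435

L=181.944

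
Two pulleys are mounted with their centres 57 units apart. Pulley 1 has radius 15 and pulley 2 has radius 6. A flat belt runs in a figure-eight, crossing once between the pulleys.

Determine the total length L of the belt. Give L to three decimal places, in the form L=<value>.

crossed belt: β = asin((r1+r2)/C) = asin(21/57) = 21.6183°
wrap1 = wrap2 = π + 2β = 223.2365°
tangent length = C·cosβ = 52.9906
L = (r1+r2)·wrap + 2·C·cosβ = 21·3.8962 + 2·52.9906 = 187.8016

L=187.802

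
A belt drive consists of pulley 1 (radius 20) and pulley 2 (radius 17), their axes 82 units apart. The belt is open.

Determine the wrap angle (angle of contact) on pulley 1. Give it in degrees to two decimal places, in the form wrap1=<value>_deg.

wrap1=184.19_deg

open belt: β = asin((r2−r1)/C) = asin(-3/82) = -2.0967°
wrap1 = π − 2β = 184.1933°
wrap2 = π + 2β = 175.8067°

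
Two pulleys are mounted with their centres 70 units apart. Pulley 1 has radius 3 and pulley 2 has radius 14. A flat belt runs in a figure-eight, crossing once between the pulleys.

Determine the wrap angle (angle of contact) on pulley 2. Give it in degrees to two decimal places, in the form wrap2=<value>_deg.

wrap2=208.11_deg

crossed belt: β = asin((r1+r2)/C) = asin(17/70) = 14.0552°
wrap1 = wrap2 = π + 2β = 208.1105°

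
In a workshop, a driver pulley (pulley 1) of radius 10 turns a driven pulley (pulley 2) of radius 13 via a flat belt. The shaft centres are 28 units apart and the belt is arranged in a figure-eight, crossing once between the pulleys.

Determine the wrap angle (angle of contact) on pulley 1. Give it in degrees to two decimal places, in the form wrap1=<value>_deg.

crossed belt: β = asin((r1+r2)/C) = asin(23/28) = 55.2281°
wrap1 = wrap2 = π + 2β = 290.4561°

wrap1=290.46_deg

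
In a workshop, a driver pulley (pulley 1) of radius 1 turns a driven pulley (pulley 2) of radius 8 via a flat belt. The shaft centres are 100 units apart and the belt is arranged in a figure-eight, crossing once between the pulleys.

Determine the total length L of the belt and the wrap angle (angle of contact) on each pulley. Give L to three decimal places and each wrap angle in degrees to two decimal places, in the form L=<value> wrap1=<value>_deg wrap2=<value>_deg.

crossed belt: β = asin((r1+r2)/C) = asin(9/100) = 5.1636°
wrap1 = wrap2 = π + 2β = 190.3272°
tangent length = C·cosβ = 99.5942
L = (r1+r2)·wrap + 2·C·cosβ = 9·3.3218 + 2·99.5942 = 229.0849

L=229.085 wrap1=190.33_deg wrap2=190.33_deg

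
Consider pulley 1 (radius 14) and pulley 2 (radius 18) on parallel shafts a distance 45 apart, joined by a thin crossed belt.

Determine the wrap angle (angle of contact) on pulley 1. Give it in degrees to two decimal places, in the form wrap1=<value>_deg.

crossed belt: β = asin((r1+r2)/C) = asin(32/45) = 45.3254°
wrap1 = wrap2 = π + 2β = 270.6508°

wrap1=270.65_deg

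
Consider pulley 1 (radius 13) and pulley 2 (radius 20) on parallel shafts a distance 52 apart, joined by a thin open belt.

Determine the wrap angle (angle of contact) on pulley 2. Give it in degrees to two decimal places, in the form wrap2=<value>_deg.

open belt: β = asin((r2−r1)/C) = asin(7/52) = 7.7364°
wrap1 = π − 2β = 164.5272°
wrap2 = π + 2β = 195.4728°

wrap2=195.47_deg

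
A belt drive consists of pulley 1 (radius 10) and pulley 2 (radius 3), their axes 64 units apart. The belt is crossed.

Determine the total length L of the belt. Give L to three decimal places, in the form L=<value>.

L=171.491

crossed belt: β = asin((r1+r2)/C) = asin(13/64) = 11.7198°
wrap1 = wrap2 = π + 2β = 203.4395°
tangent length = C·cosβ = 62.6658
L = (r1+r2)·wrap + 2·C·cosβ = 13·3.5507 + 2·62.6658 = 171.4905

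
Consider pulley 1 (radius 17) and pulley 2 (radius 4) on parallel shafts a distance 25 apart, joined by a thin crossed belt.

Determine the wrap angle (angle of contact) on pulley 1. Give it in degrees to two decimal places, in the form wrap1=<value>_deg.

wrap1=294.28_deg

crossed belt: β = asin((r1+r2)/C) = asin(21/25) = 57.1401°
wrap1 = wrap2 = π + 2β = 294.2802°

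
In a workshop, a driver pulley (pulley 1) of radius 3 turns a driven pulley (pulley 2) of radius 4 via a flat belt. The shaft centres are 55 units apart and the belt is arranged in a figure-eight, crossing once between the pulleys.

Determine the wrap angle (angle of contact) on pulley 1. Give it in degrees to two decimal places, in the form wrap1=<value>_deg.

wrap1=194.62_deg

crossed belt: β = asin((r1+r2)/C) = asin(7/55) = 7.3120°
wrap1 = wrap2 = π + 2β = 194.6240°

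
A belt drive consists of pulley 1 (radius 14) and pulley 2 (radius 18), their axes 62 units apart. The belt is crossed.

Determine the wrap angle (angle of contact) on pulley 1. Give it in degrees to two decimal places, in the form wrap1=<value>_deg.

crossed belt: β = asin((r1+r2)/C) = asin(32/62) = 31.0730°
wrap1 = wrap2 = π + 2β = 242.1459°

wrap1=242.15_deg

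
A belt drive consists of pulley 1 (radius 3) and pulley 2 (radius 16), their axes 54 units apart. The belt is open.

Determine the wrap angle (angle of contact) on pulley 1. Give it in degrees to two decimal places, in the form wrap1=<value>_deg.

open belt: β = asin((r2−r1)/C) = asin(13/54) = 13.9303°
wrap1 = π − 2β = 152.1395°
wrap2 = π + 2β = 207.8605°

wrap1=152.14_deg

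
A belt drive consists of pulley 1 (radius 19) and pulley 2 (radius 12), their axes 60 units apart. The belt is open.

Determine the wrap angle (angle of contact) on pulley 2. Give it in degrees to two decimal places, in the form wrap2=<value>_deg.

open belt: β = asin((r2−r1)/C) = asin(-7/60) = -6.6998°
wrap1 = π − 2β = 193.3995°
wrap2 = π + 2β = 166.6005°

wrap2=166.60_deg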